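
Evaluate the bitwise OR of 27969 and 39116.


0b110110101000001 | 0b1001100011001100 = 0b1111110111001101 = 64973

64973


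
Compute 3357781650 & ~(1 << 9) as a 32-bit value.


3357781650 & ~(1 << 9) = 3357781138

3357781138


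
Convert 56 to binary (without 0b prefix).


56 = 111000 in binary

111000


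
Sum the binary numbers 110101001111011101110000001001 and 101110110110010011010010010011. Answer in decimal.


110101001111011101110000001001 + 101110110110010011010010010011 = 1100100000101110001000010011100 = 1679233180

1679233180


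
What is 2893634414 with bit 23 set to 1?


2893634414 | (1 << 23) = 2893634414 | 8388608 = 2902023022

2902023022


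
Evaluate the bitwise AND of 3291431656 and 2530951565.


0b11000100001011110100001011101000 & 0b10010110110110110100000110001101 = 0b10000100000010110100000010001000 = 2215329928

2215329928


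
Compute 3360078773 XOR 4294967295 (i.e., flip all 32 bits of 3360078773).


3360078773 ^ 4294967295 = 934888522

934888522


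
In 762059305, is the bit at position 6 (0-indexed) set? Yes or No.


0b101101011011000001101000101001, bit 6 = 0. No

No


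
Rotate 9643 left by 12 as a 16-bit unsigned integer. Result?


Rotate 0b10010110101011 left by 12 (16-bit) = 0b1011001001011010 = 45658

45658


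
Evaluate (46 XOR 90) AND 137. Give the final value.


Step 1: 46 ^ 90 = 116
Step 2: 116 & 137 = 0

0


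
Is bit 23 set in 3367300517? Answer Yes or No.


0b11001000101101001110110110100101, bit 23 = 1. Yes

Yes


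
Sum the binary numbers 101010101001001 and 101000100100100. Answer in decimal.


101010101001001 + 101000100100100 = 1010011001101101 = 42605

42605


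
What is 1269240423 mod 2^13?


1269240423 & 8191 = 4711

4711


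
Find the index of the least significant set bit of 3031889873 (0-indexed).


0b10110100101101101111011111010001. Lowest set bit at position 0

0


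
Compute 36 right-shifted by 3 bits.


0b100100 >> 3 = 0b100 = 4

4


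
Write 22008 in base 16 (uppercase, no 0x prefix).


22008 = 55F8 hex

55F8


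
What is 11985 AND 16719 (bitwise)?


0b10111011010001 & 0b100000101001111 = 0b1000001 = 65

65


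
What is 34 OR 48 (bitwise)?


0b100010 | 0b110000 = 0b110010 = 50

50


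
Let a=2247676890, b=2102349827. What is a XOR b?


2247676890 ^ 2102349827 = 4172776409

4172776409


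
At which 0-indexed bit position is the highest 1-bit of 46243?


0b1011010010100011. Highest set bit at position 15

15


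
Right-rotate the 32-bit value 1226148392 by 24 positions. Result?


Rotate 0b1001001000101011000101000101000 right by 24 (32-bit) = 0b10101100010100010100001001001 = 361375817

361375817


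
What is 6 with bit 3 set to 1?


6 | (1 << 3) = 6 | 8 = 14

14


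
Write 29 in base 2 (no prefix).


29 = 11101 in binary

11101


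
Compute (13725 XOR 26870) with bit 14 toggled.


Step 1: 13725 ^ 26870 = 23915
Step 2: 23915 ^ (1 << 14) = 23915 ^ 16384 = 7531

7531


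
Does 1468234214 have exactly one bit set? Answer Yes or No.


0b1010111100000110111100111100110. Multiple bits set => No

No


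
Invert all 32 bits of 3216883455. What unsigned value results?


3216883455 ^ 4294967295 = 1078083840

1078083840


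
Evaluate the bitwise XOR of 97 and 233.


0b1100001 ^ 0b11101001 = 0b10001000 = 136

136


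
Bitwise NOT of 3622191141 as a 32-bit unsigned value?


~0b11010111111001100100000000100101 = 0b101000000110011011111111011010 = 672776154 (32-bit unsigned)

672776154


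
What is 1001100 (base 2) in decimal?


1001100 in decimal = 76

76


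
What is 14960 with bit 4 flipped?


14960 ^ (1 << 4) = 14960 ^ 16 = 14944

14944


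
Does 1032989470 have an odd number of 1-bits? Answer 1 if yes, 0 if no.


0b111101100100100010101100011110 has 16 ones => parity 0

0


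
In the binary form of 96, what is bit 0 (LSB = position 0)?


0b1100000, position 0 = 0

0


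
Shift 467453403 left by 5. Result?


0b11011110111001100010111011011 << 5 = 0b1101111011100110001011101101100000 = 14958508896

14958508896


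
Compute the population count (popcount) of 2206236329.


0b10000011100000000111111010101001 has 14 set bits

14


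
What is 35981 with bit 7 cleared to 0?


35981 & ~(1 << 7) = 35853

35853


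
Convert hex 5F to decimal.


5F hex = 95 decimal

95


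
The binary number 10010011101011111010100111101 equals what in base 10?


10010011101011111010100111101 in decimal = 309720381

309720381


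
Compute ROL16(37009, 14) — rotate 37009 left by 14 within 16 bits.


Rotate 0b1001000010010001 left by 14 (16-bit) = 0b110010000100100 = 25636

25636


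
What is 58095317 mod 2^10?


58095317 & 1023 = 725

725


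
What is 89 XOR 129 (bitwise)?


0b1011001 ^ 0b10000001 = 0b11011000 = 216

216


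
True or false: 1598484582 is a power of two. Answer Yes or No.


0b1011111010001101111000001100110. Multiple bits set => No

No


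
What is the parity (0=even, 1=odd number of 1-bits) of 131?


0b10000011 has 3 ones => parity 1

1


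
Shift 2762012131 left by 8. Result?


0b10100100101000001111010111100011 << 8 = 0b1010010010100000111101011110001100000000 = 707075105536

707075105536


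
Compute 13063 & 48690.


0b11001100000111 & 0b1011111000110010 = 0b11001000000010 = 12802

12802


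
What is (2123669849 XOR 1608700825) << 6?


Step 1: 2123669849 ^ 1608700825 = 561410752
Step 2: 561410752 << 6 = 35930288128

35930288128


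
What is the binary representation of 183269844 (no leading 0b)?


183269844 = 1010111011000111100111010100 in binary

1010111011000111100111010100


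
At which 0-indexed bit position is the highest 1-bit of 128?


0b10000000. Highest set bit at position 7

7


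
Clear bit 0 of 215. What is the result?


215 & ~(1 << 0) = 214

214


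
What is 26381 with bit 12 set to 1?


26381 | (1 << 12) = 26381 | 4096 = 30477

30477


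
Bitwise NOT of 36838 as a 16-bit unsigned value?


~0b1000111111100110 = 0b111000000011001 = 28697 (16-bit unsigned)

28697


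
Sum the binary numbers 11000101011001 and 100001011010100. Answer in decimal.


11000101011001 + 100001011010100 = 111010000101101 = 29741

29741


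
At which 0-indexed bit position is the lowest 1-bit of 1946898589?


0b1110100000010110101000010011101. Lowest set bit at position 0

0


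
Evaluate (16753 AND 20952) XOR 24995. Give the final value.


Step 1: 16753 & 20952 = 16720
Step 2: 16720 ^ 24995 = 8435

8435


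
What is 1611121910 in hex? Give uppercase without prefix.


1611121910 = 6007C4F6 hex

6007C4F6


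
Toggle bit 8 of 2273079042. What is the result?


2273079042 ^ (1 << 8) = 2273079042 ^ 256 = 2273078786

2273078786


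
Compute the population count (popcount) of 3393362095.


0b11001010010000101001100010101111 has 15 set bits

15


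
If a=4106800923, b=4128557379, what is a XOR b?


4106800923 ^ 4128557379 = 47973976

47973976


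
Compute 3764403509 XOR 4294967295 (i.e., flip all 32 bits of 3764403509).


3764403509 ^ 4294967295 = 530563786

530563786


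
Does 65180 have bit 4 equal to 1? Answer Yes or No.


0b1111111010011100, bit 4 = 1. Yes

Yes


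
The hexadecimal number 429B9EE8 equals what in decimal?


429B9EE8 hex = 1117495016 decimal

1117495016


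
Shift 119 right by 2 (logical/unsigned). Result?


0b1110111 >> 2 = 0b11101 = 29

29


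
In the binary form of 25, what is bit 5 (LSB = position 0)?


0b11001, position 5 = 0

0


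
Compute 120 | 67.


0b1111000 | 0b1000011 = 0b1111011 = 123

123


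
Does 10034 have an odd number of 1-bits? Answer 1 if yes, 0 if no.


0b10011100110010 has 7 ones => parity 1

1


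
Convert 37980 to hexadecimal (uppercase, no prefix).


37980 = 945C hex

945C


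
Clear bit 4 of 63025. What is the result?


63025 & ~(1 << 4) = 63009

63009


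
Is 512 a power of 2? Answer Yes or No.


0b1000000000. Only one bit set => Yes

Yes


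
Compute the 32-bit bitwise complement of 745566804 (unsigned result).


~0b101100011100000111001001010100 = 0b11010011100011111000110110101011 = 3549400491 (32-bit unsigned)

3549400491


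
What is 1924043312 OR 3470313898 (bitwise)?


0b1110010101011101001001000110000 | 0b11001110110110001100100110101010 = 0b11111110111111101101101110111010 = 4278115258

4278115258


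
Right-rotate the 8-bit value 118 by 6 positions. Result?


Rotate 0b1110110 right by 6 (8-bit) = 0b11011001 = 217

217


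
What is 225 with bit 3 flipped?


225 ^ (1 << 3) = 225 ^ 8 = 233

233


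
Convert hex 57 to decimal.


57 hex = 87 decimal

87


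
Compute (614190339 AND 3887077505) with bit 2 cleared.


Step 1: 614190339 & 3887077505 = 613419009
Step 2: 613419009 & ~(1 << 2) = 613419009

613419009


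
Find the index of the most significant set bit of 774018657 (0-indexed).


0b101110001000101001011001100001. Highest set bit at position 29

29


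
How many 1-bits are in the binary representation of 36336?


0b1000110111110000 has 8 set bits

8


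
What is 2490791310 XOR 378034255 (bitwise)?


0b10010100011101100111010110001110 ^ 0b10110100010000101100001001111 = 0b10000010111111100010110111000001 = 2197695937

2197695937


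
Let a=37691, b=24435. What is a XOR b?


37691 ^ 24435 = 52296

52296


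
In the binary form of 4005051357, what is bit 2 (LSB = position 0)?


0b11101110101110000011101111011101, position 2 = 1

1


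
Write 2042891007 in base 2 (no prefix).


2042891007 = 1111001110001000000101011111111 in binary

1111001110001000000101011111111


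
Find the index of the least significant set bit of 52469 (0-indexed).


0b1100110011110101. Lowest set bit at position 0

0


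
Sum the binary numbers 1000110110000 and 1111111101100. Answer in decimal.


1000110110000 + 1111111101100 = 11000110011100 = 12700

12700


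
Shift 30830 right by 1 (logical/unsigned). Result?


0b111100001101110 >> 1 = 0b11110000110111 = 15415

15415


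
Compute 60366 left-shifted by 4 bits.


0b1110101111001110 << 4 = 0b11101011110011100000 = 965856

965856


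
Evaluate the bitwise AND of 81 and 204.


0b1010001 & 0b11001100 = 0b1000000 = 64

64


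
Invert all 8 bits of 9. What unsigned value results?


9 ^ 255 = 246

246


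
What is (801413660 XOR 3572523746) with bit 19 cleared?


Step 1: 801413660 ^ 3572523746 = 4214552830
Step 2: 4214552830 & ~(1 << 19) = 4214552830

4214552830


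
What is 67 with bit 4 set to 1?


67 | (1 << 4) = 67 | 16 = 83

83


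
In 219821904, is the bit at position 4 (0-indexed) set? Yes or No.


0b1101000110100011011101010000, bit 4 = 1. Yes

Yes


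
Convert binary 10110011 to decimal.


10110011 in decimal = 179

179


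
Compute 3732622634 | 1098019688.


0b11011110011110110100110100101010 | 0b1000001011100100111001101101000 = 0b11011111011110110111111101101010 = 3749412714

3749412714


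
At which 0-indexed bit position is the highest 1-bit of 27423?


0b110101100011111. Highest set bit at position 14

14


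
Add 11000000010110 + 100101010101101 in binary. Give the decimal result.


11000000010110 + 100101010101101 = 111101011000011 = 31427

31427


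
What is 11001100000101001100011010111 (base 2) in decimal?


11001100000101001100011010111 in decimal = 427989207

427989207


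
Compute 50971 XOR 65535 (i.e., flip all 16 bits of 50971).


50971 ^ 65535 = 14564

14564


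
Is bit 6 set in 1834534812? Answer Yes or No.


0b1101101010110001100011110011100, bit 6 = 0. No

No


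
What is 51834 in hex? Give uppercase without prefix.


51834 = CA7A hex

CA7A


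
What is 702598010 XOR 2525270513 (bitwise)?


0b101001111000001100101101111010 ^ 0b10010110100001001001000111110001 = 0b10111111011001000101101010001011 = 3211025035

3211025035


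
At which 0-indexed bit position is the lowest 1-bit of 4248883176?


0b11111101010000001100111111101000. Lowest set bit at position 3

3


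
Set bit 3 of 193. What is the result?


193 | (1 << 3) = 193 | 8 = 201

201


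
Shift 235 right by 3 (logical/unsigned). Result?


0b11101011 >> 3 = 0b11101 = 29

29


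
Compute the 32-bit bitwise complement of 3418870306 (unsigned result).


~0b11001011110001111101001000100010 = 0b110100001110000010110111011101 = 876096989 (32-bit unsigned)

876096989


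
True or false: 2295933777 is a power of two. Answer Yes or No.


0b10001000110110010010101101010001. Multiple bits set => No

No


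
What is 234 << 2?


0b11101010 << 2 = 0b1110101000 = 936

936


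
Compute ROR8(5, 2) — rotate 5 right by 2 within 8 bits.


Rotate 0b101 right by 2 (8-bit) = 0b1000001 = 65

65


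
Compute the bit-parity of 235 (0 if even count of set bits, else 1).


0b11101011 has 6 ones => parity 0

0


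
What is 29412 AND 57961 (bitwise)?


0b111001011100100 & 0b1110001001101001 = 0b110001001100000 = 25184

25184


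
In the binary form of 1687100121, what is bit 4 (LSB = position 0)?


0b1100100100011110001101011011001, position 4 = 1

1


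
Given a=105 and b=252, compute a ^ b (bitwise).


105 ^ 252 = 149

149


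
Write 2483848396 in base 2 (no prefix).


2483848396 = 10010100000011001000010011001100 in binary

10010100000011001000010011001100


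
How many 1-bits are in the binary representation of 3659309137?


0b11011010000111001010000001010001 has 13 set bits

13


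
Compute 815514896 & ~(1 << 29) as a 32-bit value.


815514896 & ~(1 << 29) = 278643984

278643984


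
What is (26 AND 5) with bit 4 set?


Step 1: 26 & 5 = 0
Step 2: 0 | (1 << 4) = 0 | 16 = 16

16


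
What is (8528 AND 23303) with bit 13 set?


Step 1: 8528 & 23303 = 256
Step 2: 256 | (1 << 13) = 256 | 8192 = 8448

8448


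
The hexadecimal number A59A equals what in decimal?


A59A hex = 42394 decimal

42394


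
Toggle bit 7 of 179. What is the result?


179 ^ (1 << 7) = 179 ^ 128 = 51

51


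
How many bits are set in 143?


0b10001111 has 5 set bits

5


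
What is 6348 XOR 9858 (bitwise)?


0b1100011001100 ^ 0b10011010000010 = 0b11111001001110 = 15950

15950


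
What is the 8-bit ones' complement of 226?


226 ^ 255 = 29

29


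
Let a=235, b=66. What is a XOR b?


235 ^ 66 = 169

169


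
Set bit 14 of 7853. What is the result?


7853 | (1 << 14) = 7853 | 16384 = 24237

24237


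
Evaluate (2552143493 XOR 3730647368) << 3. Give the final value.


Step 1: 2552143493 ^ 3730647368 = 1178843085
Step 2: 1178843085 << 3 = 9430744680

9430744680


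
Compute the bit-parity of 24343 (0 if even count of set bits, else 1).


0b101111100010111 has 10 ones => parity 0

0


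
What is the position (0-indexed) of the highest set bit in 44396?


0b1010110101101100. Highest set bit at position 15

15


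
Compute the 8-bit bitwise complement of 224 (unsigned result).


~0b11100000 = 0b11111 = 31 (8-bit unsigned)

31


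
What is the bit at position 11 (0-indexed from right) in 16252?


0b11111101111100, position 11 = 1

1


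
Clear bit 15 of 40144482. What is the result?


40144482 & ~(1 << 15) = 40111714

40111714


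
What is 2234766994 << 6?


0b10000101001100111101011010010010 << 6 = 0b10000101001100111101011010010010000000 = 143025087616

143025087616


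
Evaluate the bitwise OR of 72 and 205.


0b1001000 | 0b11001101 = 0b11001101 = 205

205


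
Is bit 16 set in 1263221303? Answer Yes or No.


0b1001011010010110011101000110111, bit 16 = 1. Yes

Yes


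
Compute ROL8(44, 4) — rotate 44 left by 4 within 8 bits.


Rotate 0b101100 left by 4 (8-bit) = 0b11000010 = 194

194


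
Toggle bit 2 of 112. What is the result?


112 ^ (1 << 2) = 112 ^ 4 = 116

116


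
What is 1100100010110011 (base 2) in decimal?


1100100010110011 in decimal = 51379

51379


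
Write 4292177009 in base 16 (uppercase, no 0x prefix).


4292177009 = FFD56C71 hex

FFD56C71


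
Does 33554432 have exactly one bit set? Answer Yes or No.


0b10000000000000000000000000. Only one bit set => Yes

Yes


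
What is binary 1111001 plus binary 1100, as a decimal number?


1111001 + 1100 = 10000101 = 133

133


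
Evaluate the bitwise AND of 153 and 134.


0b10011001 & 0b10000110 = 0b10000000 = 128

128


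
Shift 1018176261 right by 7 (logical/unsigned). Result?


0b111100101100000010001100000101 >> 7 = 0b11110010110000001000110 = 7954502

7954502


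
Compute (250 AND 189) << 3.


Step 1: 250 & 189 = 184
Step 2: 184 << 3 = 1472

1472


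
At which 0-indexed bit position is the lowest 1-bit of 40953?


0b1001111111111001. Lowest set bit at position 0

0


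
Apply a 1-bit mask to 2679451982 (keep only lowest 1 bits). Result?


2679451982 & 1 = 0

0


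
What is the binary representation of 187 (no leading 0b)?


187 = 10111011 in binary

10111011


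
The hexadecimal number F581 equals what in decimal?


F581 hex = 62849 decimal

62849


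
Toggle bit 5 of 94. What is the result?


94 ^ (1 << 5) = 94 ^ 32 = 126

126


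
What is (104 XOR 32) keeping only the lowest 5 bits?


Step 1: 104 ^ 32 = 72
Step 2: 72 & 31 = 8

8


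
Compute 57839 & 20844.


0b1110000111101111 & 0b101000101101100 = 0b100000101101100 = 16748

16748


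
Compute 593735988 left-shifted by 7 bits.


0b100011011000111011000100110100 << 7 = 0b1000110110001110110001001101000000000 = 75998206464

75998206464


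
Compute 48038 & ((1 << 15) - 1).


48038 & 32767 = 15270

15270


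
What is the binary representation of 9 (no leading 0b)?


9 = 1001 in binary

1001


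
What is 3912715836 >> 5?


0b11101001001101110100111000111100 >> 5 = 0b111010010011011101001110001 = 122272369

122272369


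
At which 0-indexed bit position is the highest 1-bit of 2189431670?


0b10000010100000000001001101110110. Highest set bit at position 31

31


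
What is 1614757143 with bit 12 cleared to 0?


1614757143 & ~(1 << 12) = 1614753047

1614753047


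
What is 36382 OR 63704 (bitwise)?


0b1000111000011110 | 0b1111100011011000 = 0b1111111011011110 = 65246

65246


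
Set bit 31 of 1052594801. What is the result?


1052594801 | (1 << 31) = 1052594801 | 2147483648 = 3200078449

3200078449


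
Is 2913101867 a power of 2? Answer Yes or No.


0b10101101101000100110100000101011. Multiple bits set => No

No


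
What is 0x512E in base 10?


512E hex = 20782 decimal

20782


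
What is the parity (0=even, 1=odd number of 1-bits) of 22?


0b10110 has 3 ones => parity 1

1


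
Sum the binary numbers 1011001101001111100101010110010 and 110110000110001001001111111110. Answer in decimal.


1011001101001111100101010110010 + 110110000110001001001111111110 = 10001111110000000101111010110000 = 2411749040

2411749040


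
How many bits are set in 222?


0b11011110 has 6 set bits

6


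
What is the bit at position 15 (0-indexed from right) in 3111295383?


0b10111001011100101001100110010111, position 15 = 1

1


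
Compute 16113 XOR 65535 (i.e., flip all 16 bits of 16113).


16113 ^ 65535 = 49422

49422


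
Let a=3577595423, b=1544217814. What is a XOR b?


3577595423 ^ 1544217814 = 2302091977

2302091977


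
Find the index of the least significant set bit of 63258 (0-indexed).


0b1111011100011010. Lowest set bit at position 1

1


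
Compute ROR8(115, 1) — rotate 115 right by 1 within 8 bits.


Rotate 0b1110011 right by 1 (8-bit) = 0b10111001 = 185

185


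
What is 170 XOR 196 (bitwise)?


0b10101010 ^ 0b11000100 = 0b1101110 = 110

110


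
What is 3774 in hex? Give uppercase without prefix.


3774 = EBE hex

EBE


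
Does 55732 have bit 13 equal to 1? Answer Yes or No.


0b1101100110110100, bit 13 = 0. No

No


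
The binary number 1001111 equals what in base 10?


1001111 in decimal = 79

79


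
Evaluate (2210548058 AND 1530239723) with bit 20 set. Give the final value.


Step 1: 2210548058 & 1530239723 = 50333770
Step 2: 50333770 | (1 << 20) = 50333770 | 1048576 = 51382346

51382346


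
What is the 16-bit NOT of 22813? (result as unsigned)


~0b101100100011101 = 0b1010011011100010 = 42722 (16-bit unsigned)

42722


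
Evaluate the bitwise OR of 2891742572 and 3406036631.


0b10101100010111000111110101101100 | 0b11001011000000111111111010010111 = 0b11101111010111111111111111111111 = 4016046079

4016046079


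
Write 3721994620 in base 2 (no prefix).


3721994620 = 11011101110110010010000101111100 in binary

11011101110110010010000101111100


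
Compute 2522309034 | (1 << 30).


2522309034 | (1 << 30) = 2522309034 | 1073741824 = 3596050858

3596050858


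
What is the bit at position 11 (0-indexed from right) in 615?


0b1001100111, position 11 = 0

0


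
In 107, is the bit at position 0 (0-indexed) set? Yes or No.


0b1101011, bit 0 = 1. Yes

Yes


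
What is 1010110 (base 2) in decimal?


1010110 in decimal = 86

86


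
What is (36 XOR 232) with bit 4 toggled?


Step 1: 36 ^ 232 = 204
Step 2: 204 ^ (1 << 4) = 204 ^ 16 = 220

220


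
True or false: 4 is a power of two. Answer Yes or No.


0b100. Only one bit set => Yes

Yes


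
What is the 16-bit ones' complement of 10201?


10201 ^ 65535 = 55334

55334


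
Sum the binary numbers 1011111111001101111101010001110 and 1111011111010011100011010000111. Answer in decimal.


1011111111001101111101010001110 + 1111011111010011100011010000111 = 11011011110100001100000100010101 = 3687891221

3687891221


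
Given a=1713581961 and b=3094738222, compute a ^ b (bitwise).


1713581961 ^ 3094738222 = 3730234023

3730234023


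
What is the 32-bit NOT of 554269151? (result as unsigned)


~0b100001000010010111100111011111 = 0b11011110111101101000011000100000 = 3740698144 (32-bit unsigned)

3740698144


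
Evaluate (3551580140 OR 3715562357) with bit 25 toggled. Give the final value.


Step 1: 3551580140 | 3715562357 = 3757506557
Step 2: 3757506557 ^ (1 << 25) = 3757506557 ^ 33554432 = 3723952125

3723952125


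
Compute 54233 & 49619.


0b1101001111011001 & 0b1100000111010011 = 0b1100000111010001 = 49617

49617


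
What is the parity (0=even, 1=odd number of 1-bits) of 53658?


0b1101000110011010 has 8 ones => parity 0

0


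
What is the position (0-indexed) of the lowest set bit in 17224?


0b100001101001000. Lowest set bit at position 3

3


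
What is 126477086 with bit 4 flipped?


126477086 ^ (1 << 4) = 126477086 ^ 16 = 126477070

126477070


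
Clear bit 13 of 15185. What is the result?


15185 & ~(1 << 13) = 6993

6993


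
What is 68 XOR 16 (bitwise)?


0b1000100 ^ 0b10000 = 0b1010100 = 84

84


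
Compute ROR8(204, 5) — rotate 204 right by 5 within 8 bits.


Rotate 0b11001100 right by 5 (8-bit) = 0b1100110 = 102

102


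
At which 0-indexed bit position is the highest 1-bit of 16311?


0b11111110110111. Highest set bit at position 13

13


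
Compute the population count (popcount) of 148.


0b10010100 has 3 set bits

3


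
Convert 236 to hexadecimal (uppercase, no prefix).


236 = EC hex

EC


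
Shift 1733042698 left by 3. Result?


0b1100111010011000010001000001010 << 3 = 0b1100111010011000010001000001010000 = 13864341584

13864341584


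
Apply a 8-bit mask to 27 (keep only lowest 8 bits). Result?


27 & 255 = 27

27


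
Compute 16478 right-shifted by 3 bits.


0b100000001011110 >> 3 = 0b100000001011 = 2059

2059


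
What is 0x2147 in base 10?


2147 hex = 8519 decimal

8519


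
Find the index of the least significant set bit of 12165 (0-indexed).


0b10111110000101. Lowest set bit at position 0

0


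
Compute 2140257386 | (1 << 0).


2140257386 | (1 << 0) = 2140257386 | 1 = 2140257387

2140257387


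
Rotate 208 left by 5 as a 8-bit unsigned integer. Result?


Rotate 0b11010000 left by 5 (8-bit) = 0b11010 = 26

26


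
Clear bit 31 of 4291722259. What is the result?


4291722259 & ~(1 << 31) = 2144238611

2144238611


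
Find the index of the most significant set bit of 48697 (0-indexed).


0b1011111000111001. Highest set bit at position 15

15


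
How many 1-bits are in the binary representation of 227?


0b11100011 has 5 set bits

5


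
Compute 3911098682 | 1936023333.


0b11101001000111101010000100111010 | 0b1110011011001010101111100100101 = 0b11111011011111111111111100111111 = 4219469631

4219469631


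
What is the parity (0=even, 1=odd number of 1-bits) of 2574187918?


0b10011001011011101111110110001110 has 20 ones => parity 0

0


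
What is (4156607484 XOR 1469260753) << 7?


Step 1: 4156607484 ^ 1469260753 = 2689853485
Step 2: 2689853485 << 7 = 344301246080

344301246080


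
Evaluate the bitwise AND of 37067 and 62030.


0b1001000011001011 & 0b1111001001001110 = 0b1001000001001010 = 36938

36938


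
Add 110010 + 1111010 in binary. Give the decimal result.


110010 + 1111010 = 10101100 = 172

172


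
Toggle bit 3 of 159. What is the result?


159 ^ (1 << 3) = 159 ^ 8 = 151

151


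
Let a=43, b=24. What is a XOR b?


43 ^ 24 = 51

51


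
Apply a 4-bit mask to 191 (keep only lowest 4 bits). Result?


191 & 15 = 15

15


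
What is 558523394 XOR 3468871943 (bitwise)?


0b100001010010100110010000000010 ^ 0b11001110110000101100100100000111 = 0b11101111100010001010110100000101 = 4018711813

4018711813


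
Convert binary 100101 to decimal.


100101 in decimal = 37

37


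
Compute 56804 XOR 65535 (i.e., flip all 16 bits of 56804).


56804 ^ 65535 = 8731

8731


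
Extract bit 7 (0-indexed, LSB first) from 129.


0b10000001, position 7 = 1

1


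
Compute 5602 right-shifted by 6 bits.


0b1010111100010 >> 6 = 0b1010111 = 87

87


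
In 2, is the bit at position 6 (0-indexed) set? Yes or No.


0b10, bit 6 = 0. No

No


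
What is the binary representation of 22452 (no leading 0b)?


22452 = 101011110110100 in binary

101011110110100


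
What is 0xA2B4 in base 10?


A2B4 hex = 41652 decimal

41652


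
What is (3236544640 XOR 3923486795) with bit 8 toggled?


Step 1: 3236544640 ^ 3923486795 = 691169483
Step 2: 691169483 ^ (1 << 8) = 691169483 ^ 256 = 691169739

691169739


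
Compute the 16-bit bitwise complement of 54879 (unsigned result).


~0b1101011001011111 = 0b10100110100000 = 10656 (16-bit unsigned)

10656


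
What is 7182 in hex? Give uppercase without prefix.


7182 = 1C0E hex

1C0E


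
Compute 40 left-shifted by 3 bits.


0b101000 << 3 = 0b101000000 = 320

320


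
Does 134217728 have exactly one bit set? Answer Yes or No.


0b1000000000000000000000000000. Only one bit set => Yes

Yes


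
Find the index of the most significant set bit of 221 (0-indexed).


0b11011101. Highest set bit at position 7

7


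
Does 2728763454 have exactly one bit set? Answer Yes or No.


0b10100010101001011010000000111110. Multiple bits set => No

No


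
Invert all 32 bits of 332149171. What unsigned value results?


332149171 ^ 4294967295 = 3962818124

3962818124


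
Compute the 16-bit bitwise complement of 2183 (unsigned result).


~0b100010000111 = 0b1111011101111000 = 63352 (16-bit unsigned)

63352


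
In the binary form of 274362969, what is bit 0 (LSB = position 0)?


0b10000010110100111001001011001, position 0 = 1

1


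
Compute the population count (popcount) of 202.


0b11001010 has 4 set bits

4


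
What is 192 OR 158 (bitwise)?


0b11000000 | 0b10011110 = 0b11011110 = 222

222


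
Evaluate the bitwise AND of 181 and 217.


0b10110101 & 0b11011001 = 0b10010001 = 145

145


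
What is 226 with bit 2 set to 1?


226 | (1 << 2) = 226 | 4 = 230

230


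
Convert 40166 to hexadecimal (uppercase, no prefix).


40166 = 9CE6 hex

9CE6


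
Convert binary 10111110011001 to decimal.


10111110011001 in decimal = 12185

12185


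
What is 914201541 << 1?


0b110110011111011001101111000101 << 1 = 0b1101100111110110011011110001010 = 1828403082

1828403082


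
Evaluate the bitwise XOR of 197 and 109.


0b11000101 ^ 0b1101101 = 0b10101000 = 168

168


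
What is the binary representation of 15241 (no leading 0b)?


15241 = 11101110001001 in binary

11101110001001


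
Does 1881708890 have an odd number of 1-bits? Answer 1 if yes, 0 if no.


0b1110000001010001001100101011010 has 13 ones => parity 1

1


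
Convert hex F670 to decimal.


F670 hex = 63088 decimal

63088


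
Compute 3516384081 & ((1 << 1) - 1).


3516384081 & 1 = 1

1


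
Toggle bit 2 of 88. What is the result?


88 ^ (1 << 2) = 88 ^ 4 = 92

92


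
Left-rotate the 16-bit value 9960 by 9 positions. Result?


Rotate 0b10011011101000 left by 9 (16-bit) = 0b1101000001001101 = 53325

53325


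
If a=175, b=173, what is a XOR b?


175 ^ 173 = 2

2


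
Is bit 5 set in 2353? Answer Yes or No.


0b100100110001, bit 5 = 1. Yes

Yes


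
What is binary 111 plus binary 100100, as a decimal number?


111 + 100100 = 101011 = 43

43


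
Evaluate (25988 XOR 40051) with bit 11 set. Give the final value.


Step 1: 25988 ^ 40051 = 63991
Step 2: 63991 | (1 << 11) = 63991 | 2048 = 63991

63991


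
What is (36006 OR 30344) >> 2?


Step 1: 36006 | 30344 = 65198
Step 2: 65198 >> 2 = 16299

16299


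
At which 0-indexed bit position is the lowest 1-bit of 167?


0b10100111. Lowest set bit at position 0

0


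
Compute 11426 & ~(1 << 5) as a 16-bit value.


11426 & ~(1 << 5) = 11394

11394


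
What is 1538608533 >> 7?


0b1011011101101010100110110010101 >> 7 = 0b101101110110101010011011 = 12020379

12020379


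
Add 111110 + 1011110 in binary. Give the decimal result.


111110 + 1011110 = 10011100 = 156

156


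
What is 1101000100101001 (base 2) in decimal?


1101000100101001 in decimal = 53545

53545


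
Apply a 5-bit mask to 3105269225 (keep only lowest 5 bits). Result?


3105269225 & 31 = 9

9


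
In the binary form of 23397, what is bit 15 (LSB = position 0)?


0b101101101100101, position 15 = 0

0


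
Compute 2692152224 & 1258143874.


0b10100000011101101111101110100000 & 0b1001010111111011100000010000010 = 0b11101001100000010000000 = 7651456

7651456


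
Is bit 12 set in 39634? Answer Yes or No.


0b1001101011010010, bit 12 = 1. Yes

Yes


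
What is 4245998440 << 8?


0b11111101000101001100101101101000 << 8 = 0b1111110100010100110010110110100000000000 = 1086975600640

1086975600640


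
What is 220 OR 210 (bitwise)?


0b11011100 | 0b11010010 = 0b11011110 = 222

222


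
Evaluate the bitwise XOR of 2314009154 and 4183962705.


0b10001001111011001111101001000010 ^ 0b11111001011000100011010001010001 = 0b1110000100011101100111000010011 = 1888407059

1888407059


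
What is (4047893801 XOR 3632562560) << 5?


Step 1: 4047893801 ^ 3632562560 = 700544169
Step 2: 700544169 << 5 = 22417413408

22417413408


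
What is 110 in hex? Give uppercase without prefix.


110 = 6E hex

6E


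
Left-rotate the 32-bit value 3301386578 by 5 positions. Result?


Rotate 0b11000100110001110010100101010010 left by 5 (32-bit) = 0b10011000111001010010101001011000 = 2565155416

2565155416


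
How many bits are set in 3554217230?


0b11010011110110010000110100001110 has 16 set bits

16


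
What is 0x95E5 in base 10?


95E5 hex = 38373 decimal

38373


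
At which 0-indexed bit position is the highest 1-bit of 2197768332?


0b10000010111111110100100010001100. Highest set bit at position 31

31


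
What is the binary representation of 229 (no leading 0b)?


229 = 11100101 in binary

11100101


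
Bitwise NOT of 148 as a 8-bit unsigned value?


~0b10010100 = 0b1101011 = 107 (8-bit unsigned)

107


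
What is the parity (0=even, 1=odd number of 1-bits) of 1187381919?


0b1000110110001100000001010011111 has 14 ones => parity 0

0


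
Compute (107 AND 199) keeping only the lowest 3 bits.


Step 1: 107 & 199 = 67
Step 2: 67 & 7 = 3

3


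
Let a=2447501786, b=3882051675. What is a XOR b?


2447501786 ^ 3882051675 = 1988264321

1988264321


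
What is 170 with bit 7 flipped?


170 ^ (1 << 7) = 170 ^ 128 = 42

42


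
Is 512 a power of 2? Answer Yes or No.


0b1000000000. Only one bit set => Yes

Yes


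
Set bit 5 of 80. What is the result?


80 | (1 << 5) = 80 | 32 = 112

112


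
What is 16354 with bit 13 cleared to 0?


16354 & ~(1 << 13) = 8162

8162


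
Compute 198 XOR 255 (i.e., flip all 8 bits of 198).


198 ^ 255 = 57

57


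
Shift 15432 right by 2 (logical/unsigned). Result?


0b11110001001000 >> 2 = 0b111100010010 = 3858

3858


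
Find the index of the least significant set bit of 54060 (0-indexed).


0b1101001100101100. Lowest set bit at position 2

2


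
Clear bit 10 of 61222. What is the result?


61222 & ~(1 << 10) = 60198

60198


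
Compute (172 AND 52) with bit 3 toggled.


Step 1: 172 & 52 = 36
Step 2: 36 ^ (1 << 3) = 36 ^ 8 = 44

44


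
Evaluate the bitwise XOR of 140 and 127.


0b10001100 ^ 0b1111111 = 0b11110011 = 243

243


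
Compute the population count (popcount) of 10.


0b1010 has 2 set bits

2


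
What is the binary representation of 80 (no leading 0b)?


80 = 1010000 in binary

1010000


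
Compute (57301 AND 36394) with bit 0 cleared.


Step 1: 57301 & 36394 = 36352
Step 2: 36352 & ~(1 << 0) = 36352

36352


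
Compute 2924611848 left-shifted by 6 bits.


0b10101110010100100000100100001000 << 6 = 0b10101110010100100000100100001000000000 = 187175158272

187175158272


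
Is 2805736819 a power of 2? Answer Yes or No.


0b10100111001111000010010101110011. Multiple bits set => No

No


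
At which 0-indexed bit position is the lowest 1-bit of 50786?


0b1100011001100010. Lowest set bit at position 1

1


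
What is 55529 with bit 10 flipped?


55529 ^ (1 << 10) = 55529 ^ 1024 = 56553

56553


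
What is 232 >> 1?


0b11101000 >> 1 = 0b1110100 = 116

116


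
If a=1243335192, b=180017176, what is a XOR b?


1243335192 ^ 180017176 = 1084297728

1084297728


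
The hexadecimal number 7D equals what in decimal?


7D hex = 125 decimal

125


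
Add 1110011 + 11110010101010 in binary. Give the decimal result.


1110011 + 11110010101010 = 11110100011101 = 15645

15645


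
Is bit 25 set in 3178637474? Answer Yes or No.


0b10111101011101100010100010100010, bit 25 = 0. No

No


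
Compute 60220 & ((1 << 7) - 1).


60220 & 127 = 60

60


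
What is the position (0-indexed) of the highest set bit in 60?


0b111100. Highest set bit at position 5

5


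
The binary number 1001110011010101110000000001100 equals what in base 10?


1001110011010101110000000001100 in decimal = 1315627020

1315627020


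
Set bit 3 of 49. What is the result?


49 | (1 << 3) = 49 | 8 = 57

57


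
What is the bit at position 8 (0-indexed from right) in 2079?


0b100000011111, position 8 = 0

0


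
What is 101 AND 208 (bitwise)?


0b1100101 & 0b11010000 = 0b1000000 = 64

64


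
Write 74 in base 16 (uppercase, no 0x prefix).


74 = 4A hex

4A


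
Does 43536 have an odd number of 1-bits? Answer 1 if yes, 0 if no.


0b1010101000010000 has 5 ones => parity 1

1


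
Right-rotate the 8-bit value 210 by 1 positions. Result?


Rotate 0b11010010 right by 1 (8-bit) = 0b1101001 = 105

105


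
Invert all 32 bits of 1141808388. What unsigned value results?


1141808388 ^ 4294967295 = 3153158907

3153158907


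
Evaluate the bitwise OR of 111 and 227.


0b1101111 | 0b11100011 = 0b11101111 = 239

239


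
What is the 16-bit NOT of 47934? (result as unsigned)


~0b1011101100111110 = 0b100010011000001 = 17601 (16-bit unsigned)

17601


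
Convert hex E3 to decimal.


E3 hex = 227 decimal

227


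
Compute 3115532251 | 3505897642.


0b10111001101100110011111111011011 | 0b11010000111101111100000010101010 = 0b11111001111101111111111111111011 = 4193779707

4193779707


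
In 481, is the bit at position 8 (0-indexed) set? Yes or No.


0b111100001, bit 8 = 1. Yes

Yes


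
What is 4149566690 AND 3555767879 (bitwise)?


0b11110111010101010101110011100010 & 0b11010011111100001011011001000111 = 0b11010011010100000001010001000010 = 3545240642

3545240642


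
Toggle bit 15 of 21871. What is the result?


21871 ^ (1 << 15) = 21871 ^ 32768 = 54639

54639


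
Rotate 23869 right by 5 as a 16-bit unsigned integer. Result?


Rotate 0b101110100111101 right by 5 (16-bit) = 0b1110101011101001 = 60137

60137


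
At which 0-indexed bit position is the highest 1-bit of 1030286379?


0b111101011010001110110000101011. Highest set bit at position 29

29


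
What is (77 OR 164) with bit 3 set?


Step 1: 77 | 164 = 237
Step 2: 237 | (1 << 3) = 237 | 8 = 237

237


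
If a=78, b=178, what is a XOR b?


78 ^ 178 = 252

252


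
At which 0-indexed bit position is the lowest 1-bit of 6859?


0b1101011001011. Lowest set bit at position 0

0


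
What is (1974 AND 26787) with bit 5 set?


Step 1: 1974 & 26787 = 162
Step 2: 162 | (1 << 5) = 162 | 32 = 162

162


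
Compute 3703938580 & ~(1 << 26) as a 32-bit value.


3703938580 & ~(1 << 26) = 3636829716

3636829716


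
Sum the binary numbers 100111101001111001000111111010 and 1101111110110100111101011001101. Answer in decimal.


100111101001111001000111111010 + 1101111110110100111101011001101 = 10010111100000100000110011000111 = 2541882567

2541882567


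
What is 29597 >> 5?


0b111001110011101 >> 5 = 0b1110011100 = 924

924


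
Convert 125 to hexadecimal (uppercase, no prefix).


125 = 7D hex

7D


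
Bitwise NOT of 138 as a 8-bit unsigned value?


~0b10001010 = 0b1110101 = 117 (8-bit unsigned)

117


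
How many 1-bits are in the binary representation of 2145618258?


0b1111111111000111000100101010010 has 18 set bits

18


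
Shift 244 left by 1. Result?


0b11110100 << 1 = 0b111101000 = 488

488


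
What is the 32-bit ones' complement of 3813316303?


3813316303 ^ 4294967295 = 481650992

481650992


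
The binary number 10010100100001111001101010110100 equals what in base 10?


10010100100001111001101010110100 in decimal = 2491914932

2491914932


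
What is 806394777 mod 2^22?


806394777 & 4194303 = 1088409

1088409


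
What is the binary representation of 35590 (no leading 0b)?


35590 = 1000101100000110 in binary

1000101100000110


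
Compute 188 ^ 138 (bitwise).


0b10111100 ^ 0b10001010 = 0b110110 = 54

54
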